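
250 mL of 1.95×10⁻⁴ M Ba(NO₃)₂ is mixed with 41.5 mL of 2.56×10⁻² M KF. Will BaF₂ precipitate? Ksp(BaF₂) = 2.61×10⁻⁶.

No

Total volume after mixing = 250 + 41.5 = 291.5 mL.
[Ba²⁺] = (1.95×10⁻⁴)(250)/291.5 = 1.67×10⁻⁴ M
[F⁻] = (2.56×10⁻²)(41.5)/291.5 = 3.64×10⁻³ M
Q = [Ba²⁺][F⁻]^2 = 2.22×10⁻⁹
Q = 2.22×10⁻⁹ < Ksp = 2.61×10⁻⁶, so the solution is unsaturated and no precipitate forms.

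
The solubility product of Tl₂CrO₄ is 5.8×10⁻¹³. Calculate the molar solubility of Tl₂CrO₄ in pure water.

Tl₂CrO₄(s) ⇌ 2 Tl⁺(aq) + CrO₄²⁻(aq)
If s mol/L of Tl₂CrO₄ dissolves, [Tl⁺] = 2s and [CrO₄²⁻] = s.
Ksp = [Tl⁺]^2[CrO₄²⁻] = (2s)^2 · s = 4s^3
4s^3 = 5.8×10⁻¹³  ⇒  s^3 = 1.5×10⁻¹³
s = 5.3×10⁻⁵ M

5.3×10⁻⁵ M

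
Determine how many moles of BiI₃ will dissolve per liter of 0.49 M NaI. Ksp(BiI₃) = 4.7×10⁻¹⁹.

4.0×10⁻¹⁸ M

BiI₃(s) ⇌ Bi³⁺(aq) + 3 I⁻(aq)
I⁻ is already present at 0.49 M. If s mol/L of BiI₃ dissolves, [Bi³⁺] = s while [I⁻] ≈ 0.49 M.
Ksp = [Bi³⁺][I⁻]^3 = s(0.49)^3
s = 4.7×10⁻¹⁹ / (0.49)^3 = 4.0×10⁻¹⁸
s = 4.0×10⁻¹⁸ M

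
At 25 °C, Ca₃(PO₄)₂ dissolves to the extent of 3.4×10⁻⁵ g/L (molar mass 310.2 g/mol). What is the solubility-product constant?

Ksp = 1.7×10⁻³³

s = (3.4×10⁻⁵ g L⁻¹)/(310.2 g mol⁻¹) = 1.096×10⁻⁷ M
Ca₃(PO₄)₂(s) ⇌ 3 Ca²⁺(aq) + 2 PO₄³⁻(aq)
For each mole of Ca₃(PO₄)₂ that dissolves per liter, [Ca²⁺] = 3s and [PO₄³⁻] = 2s; let s denote this solubility.
Ksp = [Ca²⁺]^3[PO₄³⁻]^2 = (3s)^3 · (2s)^2 = 108s^5
Ksp = 108 × (1.096×10⁻⁷)^5 = 1.7×10⁻³³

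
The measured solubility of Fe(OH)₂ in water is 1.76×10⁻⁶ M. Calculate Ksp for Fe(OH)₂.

Ksp = 2.18×10⁻¹⁷

Fe(OH)₂(s) ⇌ Fe²⁺(aq) + 2 OH⁻(aq)
Let s be the molar solubility. Then [Fe²⁺] = s and [OH⁻] = 2s.
Ksp = [Fe²⁺][OH⁻]^2 = s · (2s)^2 = 4s^3
Ksp = 4 × (1.76×10⁻⁶)^3 = 2.18×10⁻¹⁷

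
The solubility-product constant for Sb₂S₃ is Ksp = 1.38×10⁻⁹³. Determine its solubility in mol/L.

1.05×10⁻¹⁹ M

Sb₂S₃(s) ⇌ 2 Sb³⁺(aq) + 3 S²⁻(aq)
Call the molar solubility s, so that [Sb³⁺] = 2s and [S²⁻] = 3s.
Ksp = [Sb³⁺]^2[S²⁻]^3 = (2s)^2 · (3s)^3 = 108s^5
108s^5 = 1.38×10⁻⁹³  ⇒  s^5 = 1.28×10⁻⁹⁵
s = (1.28×10⁻⁹⁵)^(1/5) = 1.05×10⁻¹⁹ M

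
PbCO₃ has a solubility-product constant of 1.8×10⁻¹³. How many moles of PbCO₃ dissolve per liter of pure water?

4.2×10⁻⁷ M

PbCO₃(s) ⇌ Pb²⁺(aq) + CO₃²⁻(aq)
Call the molar solubility s, so that [Pb²⁺] = s and [CO₃²⁻] = s.
Ksp = [Pb²⁺][CO₃²⁻] = s · s = s^2
s^2 = 1.8×10⁻¹³
s = 4.2×10⁻⁷ mol L⁻¹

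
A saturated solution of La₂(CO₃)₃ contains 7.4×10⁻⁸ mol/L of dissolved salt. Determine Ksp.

Ksp = 2.4×10⁻³⁴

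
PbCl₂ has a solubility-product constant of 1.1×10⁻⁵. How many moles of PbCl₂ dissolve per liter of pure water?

PbCl₂(s) ⇌ Pb²⁺(aq) + 2 Cl⁻(aq)
For each mole of PbCl₂ that dissolves per liter, [Pb²⁺] = s and [Cl⁻] = 2s; let s denote this solubility.
Ksp = [Pb²⁺][Cl⁻]^2 = s · (2s)^2 = 4s^3
4s^3 = 1.1×10⁻⁵  ⇒  s^3 = 2.8×10⁻⁶
Taking the 3rd root, s = 1.4×10⁻² mol L⁻¹.

1.4×10⁻² M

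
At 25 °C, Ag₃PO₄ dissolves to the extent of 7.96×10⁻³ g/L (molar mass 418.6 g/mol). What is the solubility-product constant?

Ksp = 3.53×10⁻¹⁸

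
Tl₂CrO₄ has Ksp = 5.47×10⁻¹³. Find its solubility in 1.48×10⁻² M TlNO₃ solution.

Tl₂CrO₄(s) ⇌ 2 Tl⁺(aq) + CrO₄²⁻(aq)
Let s be the solubility of Tl₂CrO₄ here. The common ion gives [Tl⁺] ≈ 1.48×10⁻² M, and [CrO₄²⁻] = s.
Ksp = [Tl⁺]^2[CrO₄²⁻] = (1.48×10⁻²)^2s
s = 5.47×10⁻¹³ / (1.48×10⁻²)^2 = 2.50×10⁻⁹
s = 2.50×10⁻⁹ M

2.50×10⁻⁹ M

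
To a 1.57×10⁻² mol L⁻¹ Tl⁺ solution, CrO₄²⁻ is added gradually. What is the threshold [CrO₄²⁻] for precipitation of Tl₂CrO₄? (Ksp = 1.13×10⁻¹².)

4.58×10⁻⁹ M

Each salt precipitates once Q = Ksp for that salt.
Tl₂CrO₄(s) ⇌ 2 Tl⁺(aq) + CrO₄²⁻(aq)
Ksp = [Tl⁺]^2[CrO₄²⁻] = [CrO₄²⁻](1.57×10⁻²)^2
[CrO₄²⁻] = 1.13×10⁻¹² / (1.57×10⁻²)^2 = 4.58×10⁻⁹
[CrO₄²⁻] = 4.58×10⁻⁹ mol L⁻¹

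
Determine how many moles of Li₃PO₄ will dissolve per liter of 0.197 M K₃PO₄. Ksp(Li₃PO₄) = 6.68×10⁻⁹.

1.08×10⁻³ M

Li₃PO₄(s) ⇌ 3 Li⁺(aq) + PO₄³⁻(aq)
Let s be the solubility of Li₃PO₄ here. The common ion gives [PO₄³⁻] ≈ 0.197 M, and [Li⁺] = 3s.
Ksp = [Li⁺]^3[PO₄³⁻] = (3s)^3(0.197)
(3s)^3 = 6.68×10⁻⁹ / (0.197) = 3.39×10⁻⁸
s = 1.08×10⁻³ M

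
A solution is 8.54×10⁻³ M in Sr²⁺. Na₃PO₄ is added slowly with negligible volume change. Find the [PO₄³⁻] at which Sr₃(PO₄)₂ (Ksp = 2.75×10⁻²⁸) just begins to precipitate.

Each salt precipitates once Q = Ksp for that salt.
Sr₃(PO₄)₂(s) ⇌ 3 Sr²⁺(aq) + 2 PO₄³⁻(aq)
Ksp = [Sr²⁺]^3[PO₄³⁻]^2 = [PO₄³⁻]^2(8.54×10⁻³)^3
[PO₄³⁻]^2 = 2.75×10⁻²⁸ / (8.54×10⁻³)^3 = 4.42×10⁻²²
[PO₄³⁻] = 2.10×10⁻¹¹ M

2.10×10⁻¹¹ M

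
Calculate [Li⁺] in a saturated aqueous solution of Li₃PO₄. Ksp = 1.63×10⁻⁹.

8.36×10⁻³ M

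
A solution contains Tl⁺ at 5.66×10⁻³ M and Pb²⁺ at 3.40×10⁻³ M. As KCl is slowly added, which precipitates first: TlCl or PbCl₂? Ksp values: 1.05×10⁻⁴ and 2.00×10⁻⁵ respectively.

TlCl

A salt starts to precipitate once the ion product Q reaches its Ksp.
For TlCl: [Cl⁻] = (Ksp/[Tl⁺]) = 1.86×10⁻² M
For PbCl₂: [Cl⁻] = (Ksp/[Pb²⁺])^(1/2) = 7.67×10⁻² M
The smaller threshold [Cl⁻] is reached first, so TlCl precipitates first.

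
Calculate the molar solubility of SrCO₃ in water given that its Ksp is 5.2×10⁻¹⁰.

2.3×10⁻⁵ M

SrCO₃(s) ⇌ Sr²⁺(aq) + CO₃²⁻(aq)
Call the molar solubility s, so that [Sr²⁺] = s and [CO₃²⁻] = s.
Ksp = [Sr²⁺][CO₃²⁻] = s · s = s^2
s^2 = 5.2×10⁻¹⁰
s = (5.2×10⁻¹⁰)^(1/2) = 2.3×10⁻⁵ mol L⁻¹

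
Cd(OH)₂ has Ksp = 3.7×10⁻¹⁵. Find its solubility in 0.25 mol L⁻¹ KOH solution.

5.9×10⁻¹⁴ M

Cd(OH)₂(s) ⇌ Cd²⁺(aq) + 2 OH⁻(aq)
Let s be the solubility of Cd(OH)₂ here. The common ion gives [OH⁻] ≈ 0.25 mol L⁻¹, and [Cd²⁺] = s.
Ksp = [Cd²⁺][OH⁻]^2 = s(0.25)^2
s = 3.7×10⁻¹⁵ / (0.25)^2 = 5.9×10⁻¹⁴
s = 5.9×10⁻¹⁴ mol L⁻¹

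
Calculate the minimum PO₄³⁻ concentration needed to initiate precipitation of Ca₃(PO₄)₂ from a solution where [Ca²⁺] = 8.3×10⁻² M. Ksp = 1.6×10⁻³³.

1.7×10⁻¹⁵ M

Each salt precipitates once Q = Ksp for that salt.
Ca₃(PO₄)₂(s) ⇌ 3 Ca²⁺(aq) + 2 PO₄³⁻(aq)
Ksp = [Ca²⁺]^3[PO₄³⁻]^2 = [PO₄³⁻]^2(8.3×10⁻²)^3
[PO₄³⁻]^2 = 1.6×10⁻³³ / (8.3×10⁻²)^3 = 2.8×10⁻³⁰
[PO₄³⁻] = 1.7×10⁻¹⁵ M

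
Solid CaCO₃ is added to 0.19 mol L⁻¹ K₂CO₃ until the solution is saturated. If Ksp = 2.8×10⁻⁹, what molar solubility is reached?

CaCO₃(s) ⇌ Ca²⁺(aq) + CO₃²⁻(aq)
With CO₃²⁻ already at 0.19 mol L⁻¹ and s small, take [CO₃²⁻] ≈ 0.19 mol L⁻¹ and [Ca²⁺] = s.
Ksp = [Ca²⁺][CO₃²⁻] = s(0.19)
s = 2.8×10⁻⁹ / (0.19) = 1.5×10⁻⁸
s = 1.5×10⁻⁸ mol L⁻¹

1.5×10⁻⁸ M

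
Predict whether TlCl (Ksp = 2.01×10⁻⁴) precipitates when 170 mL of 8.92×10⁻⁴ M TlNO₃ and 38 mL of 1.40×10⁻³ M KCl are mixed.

No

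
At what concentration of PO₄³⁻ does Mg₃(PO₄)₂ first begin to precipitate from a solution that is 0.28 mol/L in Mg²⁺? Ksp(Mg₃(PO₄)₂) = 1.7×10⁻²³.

The threshold for precipitation is Q = Ksp.
Mg₃(PO₄)₂(s) ⇌ 3 Mg²⁺(aq) + 2 PO₄³⁻(aq)
Ksp = [Mg²⁺]^3[PO₄³⁻]^2 = [PO₄³⁻]^2(0.28)^3
[PO₄³⁻]^2 = 1.7×10⁻²³ / (0.28)^3 = 7.7×10⁻²²
[PO₄³⁻] = 2.8×10⁻¹¹ mol/L

2.8×10⁻¹¹ M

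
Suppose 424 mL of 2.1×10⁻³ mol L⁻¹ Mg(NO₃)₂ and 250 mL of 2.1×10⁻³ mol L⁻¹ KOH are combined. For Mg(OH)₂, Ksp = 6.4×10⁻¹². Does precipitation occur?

Total volume after mixing = 424 + 250 = 674 mL.
[Mg²⁺] = (2.1×10⁻³)(424)/674 = 1.3×10⁻³ mol L⁻¹
[OH⁻] = (2.1×10⁻³)(250)/674 = 7.8×10⁻⁴ mol L⁻¹
Q = [Mg²⁺][OH⁻]^2 = 8.0×10⁻¹⁰
Q = 8.0×10⁻¹⁰ > Ksp = 6.4×10⁻¹², so the solution is supersaturated and Mg(OH)₂ precipitates.

Yes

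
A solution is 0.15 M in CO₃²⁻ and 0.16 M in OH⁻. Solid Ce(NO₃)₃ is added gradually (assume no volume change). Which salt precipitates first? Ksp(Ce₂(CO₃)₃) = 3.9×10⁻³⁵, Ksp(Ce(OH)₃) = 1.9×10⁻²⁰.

Precipitation of each salt begins when its ion product equals Ksp.
For Ce₂(CO₃)₃: [Ce³⁺] = (Ksp/[CO₃²⁻]^3)^(1/2) = 1.1×10⁻¹⁶ M
For Ce(OH)₃: [Ce³⁺] = (Ksp/[OH⁻]^3) = 4.6×10⁻¹⁸ M
Since Ce(OH)₃ needs less Ce³⁺ to reach saturation, it precipitates first.

Ce(OH)₃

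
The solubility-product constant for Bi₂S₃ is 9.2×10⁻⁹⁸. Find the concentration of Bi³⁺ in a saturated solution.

3.1×10⁻²⁰ M

Bi₂S₃(s) ⇌ 2 Bi³⁺(aq) + 3 S²⁻(aq)
For each mole of Bi₂S₃ that dissolves per liter, [Bi³⁺] = 2s and [S²⁻] = 3s; let s denote this solubility.
Ksp = [Bi³⁺]^2[S²⁻]^3 = (2s)^2 · (3s)^3 = 108s^5 = 9.2×10⁻⁹⁸
s = 1.5×10⁻²⁰ mol L⁻¹
[Bi³⁺] = 2s = 3.1×10⁻²⁰ mol L⁻¹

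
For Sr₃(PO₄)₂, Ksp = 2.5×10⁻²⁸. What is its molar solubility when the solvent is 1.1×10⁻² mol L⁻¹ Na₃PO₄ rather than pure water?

Sr₃(PO₄)₂(s) ⇌ 3 Sr²⁺(aq) + 2 PO₄³⁻(aq)
Let s be the solubility of Sr₃(PO₄)₂ here. The common ion gives [PO₄³⁻] ≈ 1.1×10⁻² mol L⁻¹, and [Sr²⁺] = 3s.
Ksp = [Sr²⁺]^3[PO₄³⁻]^2 = (3s)^3(1.1×10⁻²)^2
(3s)^3 = 2.5×10⁻²⁸ / (1.1×10⁻²)^2 = 2.1×10⁻²⁴
s = 4.2×10⁻⁹ mol L⁻¹

4.2×10⁻⁹ M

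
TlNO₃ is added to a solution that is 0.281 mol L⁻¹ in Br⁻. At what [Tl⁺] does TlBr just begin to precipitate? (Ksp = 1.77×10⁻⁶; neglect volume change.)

6.30×10⁻⁶ M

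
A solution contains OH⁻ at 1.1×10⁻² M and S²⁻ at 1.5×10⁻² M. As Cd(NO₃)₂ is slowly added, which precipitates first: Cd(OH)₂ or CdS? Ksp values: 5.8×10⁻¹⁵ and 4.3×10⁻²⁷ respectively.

CdS

The threshold for precipitation is Q = Ksp.
For Cd(OH)₂: [Cd²⁺] = (Ksp/[OH⁻]^2) = 4.8×10⁻¹¹ M
For CdS: [Cd²⁺] = (Ksp/[S²⁻]) = 2.9×10⁻²⁵ M
CdS requires the lower [Cd²⁺], so it precipitates first.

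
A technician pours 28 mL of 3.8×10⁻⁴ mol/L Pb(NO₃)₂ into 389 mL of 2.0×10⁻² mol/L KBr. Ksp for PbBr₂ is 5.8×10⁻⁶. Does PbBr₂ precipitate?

The combined volume is 417 mL.
[Pb²⁺] = (3.8×10⁻⁴)(28)/417 = 2.6×10⁻⁵ mol/L
[Br⁻] = (2.0×10⁻²)(389)/417 = 1.9×10⁻² mol/L
Q = [Pb²⁺][Br⁻]^2 = 8.9×10⁻⁹
Since Q (8.9×10⁻⁹) is less than Ksp (5.8×10⁻⁶), no PbBr₂ precipitates.

No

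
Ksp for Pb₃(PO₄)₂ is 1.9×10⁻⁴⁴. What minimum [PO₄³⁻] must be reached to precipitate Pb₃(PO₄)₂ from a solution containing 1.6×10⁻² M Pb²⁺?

Precipitation of each salt begins when its ion product equals Ksp.
Pb₃(PO₄)₂(s) ⇌ 3 Pb²⁺(aq) + 2 PO₄³⁻(aq)
Ksp = [Pb²⁺]^3[PO₄³⁻]^2 = [PO₄³⁻]^2(1.6×10⁻²)^3
[PO₄³⁻]^2 = 1.9×10⁻⁴⁴ / (1.6×10⁻²)^3 = 4.6×10⁻³⁹
[PO₄³⁻] = 6.8×10⁻²⁰ M

6.8×10⁻²⁰ M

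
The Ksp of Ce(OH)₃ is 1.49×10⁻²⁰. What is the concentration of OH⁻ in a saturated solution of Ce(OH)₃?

Ce(OH)₃(s) ⇌ Ce³⁺(aq) + 3 OH⁻(aq)
If s mol/L of Ce(OH)₃ dissolves, [Ce³⁺] = s and [OH⁻] = 3s.
Ksp = [Ce³⁺][OH⁻]^3 = s · (3s)^3 = 27s^4 = 1.49×10⁻²⁰
s = 4.85×10⁻⁶ M
[OH⁻] = 3s = 1.45×10⁻⁵ M

1.45×10⁻⁵ M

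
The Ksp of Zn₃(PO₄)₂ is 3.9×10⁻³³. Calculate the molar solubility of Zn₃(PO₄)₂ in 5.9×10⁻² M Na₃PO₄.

Zn₃(PO₄)₂(s) ⇌ 3 Zn²⁺(aq) + 2 PO₄³⁻(aq)
The solution already contains PO₄³⁻ at 5.9×10⁻² M. Let s be the molar solubility of Zn₃(PO₄)₂.
[PO₄³⁻] ≈ 5.9×10⁻² M (common ion dominates); [Zn²⁺] = 3s.
Ksp = [Zn²⁺]^3[PO₄³⁻]^2 = (3s)^3(5.9×10⁻²)^2
(3s)^3 = 3.9×10⁻³³ / (5.9×10⁻²)^2 = 1.1×10⁻³⁰
s = 3.5×10⁻¹¹ M

3.5×10⁻¹¹ M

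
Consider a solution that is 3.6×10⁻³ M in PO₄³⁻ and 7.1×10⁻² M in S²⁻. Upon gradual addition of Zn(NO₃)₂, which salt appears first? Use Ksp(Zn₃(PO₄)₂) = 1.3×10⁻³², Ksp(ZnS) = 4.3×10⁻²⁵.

Precipitation of each salt begins when its ion product equals Ksp.
For Zn₃(PO₄)₂: [Zn²⁺] = (Ksp/[PO₄³⁻]^2)^(1/3) = 1.0×10⁻⁹ M
For ZnS: [Zn²⁺] = (Ksp/[S²⁻]) = 6.1×10⁻²⁴ M
The smaller threshold [Zn²⁺] is reached first, so ZnS precipitates first.

ZnS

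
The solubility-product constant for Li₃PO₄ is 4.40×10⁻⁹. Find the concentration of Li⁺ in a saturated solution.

Li₃PO₄(s) ⇌ 3 Li⁺(aq) + PO₄³⁻(aq)
With molar solubility s: [Li⁺] = 3s, [PO₄³⁻] = s.
Ksp = [Li⁺]^3[PO₄³⁻] = (3s)^3 · s = 27s^4 = 4.40×10⁻⁹
s = 3.57×10⁻³ mol L⁻¹
[Li⁺] = 3s = 1.07×10⁻² mol L⁻¹

1.07×10⁻² M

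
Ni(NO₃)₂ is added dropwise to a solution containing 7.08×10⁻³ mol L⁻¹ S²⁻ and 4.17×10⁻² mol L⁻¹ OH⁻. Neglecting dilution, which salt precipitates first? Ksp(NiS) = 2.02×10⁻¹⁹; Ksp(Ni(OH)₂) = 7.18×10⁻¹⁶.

Precipitation of each salt begins when its ion product equals Ksp.
For NiS: [Ni²⁺] = (Ksp/[S²⁻]) = 2.85×10⁻¹⁷ mol L⁻¹
For Ni(OH)₂: [Ni²⁺] = (Ksp/[OH⁻]^2) = 4.13×10⁻¹³ mol L⁻¹
NiS requires the lower [Ni²⁺], so it precipitates first.

NiS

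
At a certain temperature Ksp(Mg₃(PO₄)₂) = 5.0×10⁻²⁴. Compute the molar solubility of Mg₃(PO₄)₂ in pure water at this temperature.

8.6×10⁻⁶ M

Mg₃(PO₄)₂(s) ⇌ 3 Mg²⁺(aq) + 2 PO₄³⁻(aq)
Call the molar solubility s, so that [Mg²⁺] = 3s and [PO₄³⁻] = 2s.
Ksp = [Mg²⁺]^3[PO₄³⁻]^2 = (3s)^3 · (2s)^2 = 108s^5
108s^5 = 5.0×10⁻²⁴  ⇒  s^5 = 4.6×10⁻²⁶
s = 8.6×10⁻⁶ mol/L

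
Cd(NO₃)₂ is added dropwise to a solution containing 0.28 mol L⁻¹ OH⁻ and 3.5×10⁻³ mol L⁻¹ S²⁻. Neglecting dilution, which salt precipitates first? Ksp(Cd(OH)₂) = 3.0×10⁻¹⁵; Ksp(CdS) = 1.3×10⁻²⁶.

A salt starts to precipitate once the ion product Q reaches its Ksp.
For Cd(OH)₂: [Cd²⁺] = (Ksp/[OH⁻]^2) = 3.8×10⁻¹⁴ mol L⁻¹
For CdS: [Cd²⁺] = (Ksp/[S²⁻]) = 3.7×10⁻²⁴ mol L⁻¹
Since CdS needs less Cd²⁺ to reach saturation, it precipitates first.

CdS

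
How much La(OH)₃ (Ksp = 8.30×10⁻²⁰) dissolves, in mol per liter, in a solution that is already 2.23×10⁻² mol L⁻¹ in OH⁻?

7.48×10⁻¹⁵ M

La(OH)₃(s) ⇌ La³⁺(aq) + 3 OH⁻(aq)
The solution already contains OH⁻ at 2.23×10⁻² mol L⁻¹. Let s be the molar solubility of La(OH)₃.
[OH⁻] ≈ 2.23×10⁻² mol L⁻¹ (common ion dominates); [La³⁺] = s.
Ksp = [La³⁺][OH⁻]^3 = s(2.23×10⁻²)^3
s = 8.30×10⁻²⁰ / (2.23×10⁻²)^3 = 7.48×10⁻¹⁵
s = 7.48×10⁻¹⁵ mol L⁻¹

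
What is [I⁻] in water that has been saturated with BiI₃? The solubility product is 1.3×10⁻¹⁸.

BiI₃(s) ⇌ Bi³⁺(aq) + 3 I⁻(aq)
With molar solubility s: [Bi³⁺] = s, [I⁻] = 3s.
Ksp = [Bi³⁺][I⁻]^3 = s · (3s)^3 = 27s^4 = 1.3×10⁻¹⁸
s = 1.5×10⁻⁵ mol L⁻¹
[I⁻] = 3s = 4.4×10⁻⁵ mol L⁻¹

4.4×10⁻⁵ M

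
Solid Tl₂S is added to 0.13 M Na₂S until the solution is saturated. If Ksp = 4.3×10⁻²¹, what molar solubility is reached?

Tl₂S(s) ⇌ 2 Tl⁺(aq) + S²⁻(aq)
The solution already contains S²⁻ at 0.13 M. Let s be the molar solubility of Tl₂S.
[S²⁻] ≈ 0.13 M (common ion dominates); [Tl⁺] = 2s.
Ksp = [Tl⁺]^2[S²⁻] = (2s)^2(0.13)
(2s)^2 = 4.3×10⁻²¹ / (0.13) = 3.3×10⁻²⁰
s = 9.1×10⁻¹¹ M

9.1×10⁻¹¹ M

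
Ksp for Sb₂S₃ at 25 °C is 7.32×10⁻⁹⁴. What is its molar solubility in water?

Sb₂S₃(s) ⇌ 2 Sb³⁺(aq) + 3 S²⁻(aq)
For each mole of Sb₂S₃ that dissolves per liter, [Sb³⁺] = 2s and [S²⁻] = 3s; let s denote this solubility.
Ksp = [Sb³⁺]^2[S²⁻]^3 = (2s)^2 · (3s)^3 = 108s^5
108s^5 = 7.32×10⁻⁹⁴  ⇒  s^5 = 6.78×10⁻⁹⁶
Taking the 5th root, s = 9.25×10⁻²⁰ mol/L.

9.25×10⁻²⁰ M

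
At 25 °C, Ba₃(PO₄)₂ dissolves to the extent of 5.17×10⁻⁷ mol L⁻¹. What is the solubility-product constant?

Ksp = 3.99×10⁻³⁰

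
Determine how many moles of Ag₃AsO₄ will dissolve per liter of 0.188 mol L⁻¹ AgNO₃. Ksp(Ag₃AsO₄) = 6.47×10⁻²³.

Ag₃AsO₄(s) ⇌ 3 Ag⁺(aq) + AsO₄³⁻(aq)
Let s be the solubility of Ag₃AsO₄ here. The common ion gives [Ag⁺] ≈ 0.188 mol L⁻¹, and [AsO₄³⁻] = s.
Ksp = [Ag⁺]^3[AsO₄³⁻] = (0.188)^3s
s = 6.47×10⁻²³ / (0.188)^3 = 9.74×10⁻²¹
s = 9.74×10⁻²¹ mol L⁻¹

9.74×10⁻²¹ M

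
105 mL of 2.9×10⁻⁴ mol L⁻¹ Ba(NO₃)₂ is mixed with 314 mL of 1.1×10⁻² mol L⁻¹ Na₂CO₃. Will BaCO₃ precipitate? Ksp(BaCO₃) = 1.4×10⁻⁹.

Yes

The combined volume is 419 mL.
[Ba²⁺] = (2.9×10⁻⁴)(105)/419 = 7.3×10⁻⁵ mol L⁻¹
[CO₃²⁻] = (1.1×10⁻²)(314)/419 = 8.2×10⁻³ mol L⁻¹
Q = [Ba²⁺][CO₃²⁻] = 6.0×10⁻⁷
Because Q > Ksp (6.0×10⁻⁷ vs 1.4×10⁻⁹), a precipitate of BaCO₃ forms.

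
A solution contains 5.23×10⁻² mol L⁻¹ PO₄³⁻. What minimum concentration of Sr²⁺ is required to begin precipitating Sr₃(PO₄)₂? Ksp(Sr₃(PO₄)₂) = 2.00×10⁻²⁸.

4.18×10⁻⁹ M

The threshold for precipitation is Q = Ksp.
Sr₃(PO₄)₂(s) ⇌ 3 Sr²⁺(aq) + 2 PO₄³⁻(aq)
Ksp = [Sr²⁺]^3[PO₄³⁻]^2 = [Sr²⁺]^3(5.23×10⁻²)^2
[Sr²⁺]^3 = 2.00×10⁻²⁸ / (5.23×10⁻²)^2 = 7.31×10⁻²⁶
[Sr²⁺] = 4.18×10⁻⁹ mol L⁻¹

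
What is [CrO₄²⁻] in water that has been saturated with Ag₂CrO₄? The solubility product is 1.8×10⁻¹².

7.7×10⁻⁵ M

Ag₂CrO₄(s) ⇌ 2 Ag⁺(aq) + CrO₄²⁻(aq)
For each mole of Ag₂CrO₄ that dissolves per liter, [Ag⁺] = 2s and [CrO₄²⁻] = s; let s denote this solubility.
Ksp = [Ag⁺]^2[CrO₄²⁻] = (2s)^2 · s = 4s^3 = 1.8×10⁻¹²
s = 7.7×10⁻⁵ mol/L
[CrO₄²⁻] = s = 7.7×10⁻⁵ mol/L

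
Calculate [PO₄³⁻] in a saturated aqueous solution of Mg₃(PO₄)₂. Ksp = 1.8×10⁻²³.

2.2×10⁻⁵ M

Mg₃(PO₄)₂(s) ⇌ 3 Mg²⁺(aq) + 2 PO₄³⁻(aq)
With molar solubility s: [Mg²⁺] = 3s, [PO₄³⁻] = 2s.
Ksp = [Mg²⁺]^3[PO₄³⁻]^2 = (3s)^3 · (2s)^2 = 108s^5 = 1.8×10⁻²³
s = 1.1×10⁻⁵ mol L⁻¹
[PO₄³⁻] = 2s = 2.2×10⁻⁵ mol L⁻¹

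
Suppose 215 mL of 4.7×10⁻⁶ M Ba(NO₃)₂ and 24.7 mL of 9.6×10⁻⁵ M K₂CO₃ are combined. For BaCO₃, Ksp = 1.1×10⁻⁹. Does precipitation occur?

No

After mixing, V = 215 mL + 24.7 mL = 239.7 mL.
[Ba²⁺] = (4.7×10⁻⁶)(215)/239.7 = 4.2×10⁻⁶ M
[CO₃²⁻] = (9.6×10⁻⁵)(24.7)/239.7 = 9.9×10⁻⁶ M
Q = [Ba²⁺][CO₃²⁻] = 4.2×10⁻¹¹
Q < Ksp (4.2×10⁻¹¹ vs 1.1×10⁻⁹); the solution remains unsaturated and no precipitate forms.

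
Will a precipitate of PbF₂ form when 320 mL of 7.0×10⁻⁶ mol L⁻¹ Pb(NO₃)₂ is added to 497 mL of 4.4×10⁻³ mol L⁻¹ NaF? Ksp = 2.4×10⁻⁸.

No

After mixing, V = 320 mL + 497 mL = 817 mL.
[Pb²⁺] = (7.0×10⁻⁶)(320)/817 = 2.7×10⁻⁶ mol L⁻¹
[F⁻] = (4.4×10⁻³)(497)/817 = 2.7×10⁻³ mol L⁻¹
Q = [Pb²⁺][F⁻]^2 = 2.0×10⁻¹¹
Since Q (2.0×10⁻¹¹) is less than Ksp (2.4×10⁻⁸), no PbF₂ precipitates.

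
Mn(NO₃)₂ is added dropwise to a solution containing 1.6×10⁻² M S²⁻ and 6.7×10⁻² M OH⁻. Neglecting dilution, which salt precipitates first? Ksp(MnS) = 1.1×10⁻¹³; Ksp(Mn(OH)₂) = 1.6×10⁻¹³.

MnS

Each salt precipitates once Q = Ksp for that salt.
For MnS: [Mn²⁺] = (Ksp/[S²⁻]) = 6.9×10⁻¹² M
For Mn(OH)₂: [Mn²⁺] = (Ksp/[OH⁻]^2) = 3.6×10⁻¹¹ M
MnS requires the lower [Mn²⁺], so it precipitates first.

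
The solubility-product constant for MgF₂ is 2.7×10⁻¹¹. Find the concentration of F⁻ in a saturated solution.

3.8×10⁻⁴ M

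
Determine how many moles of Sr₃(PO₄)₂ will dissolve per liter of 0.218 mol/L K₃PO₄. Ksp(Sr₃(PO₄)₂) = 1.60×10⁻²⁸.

5.00×10⁻¹⁰ M

Sr₃(PO₄)₂(s) ⇌ 3 Sr²⁺(aq) + 2 PO₄³⁻(aq)
With PO₄³⁻ already at 0.218 mol/L and s small, take [PO₄³⁻] ≈ 0.218 mol/L and [Sr²⁺] = 3s.
Ksp = [Sr²⁺]^3[PO₄³⁻]^2 = (3s)^3(0.218)^2
(3s)^3 = 1.60×10⁻²⁸ / (0.218)^2 = 3.37×10⁻²⁷
s = 5.00×10⁻¹⁰ mol/L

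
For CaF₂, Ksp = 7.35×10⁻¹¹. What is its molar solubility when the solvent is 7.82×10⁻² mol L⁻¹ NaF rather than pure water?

1.20×10⁻⁸ M

CaF₂(s) ⇌ Ca²⁺(aq) + 2 F⁻(aq)
F⁻ is already present at 7.82×10⁻² mol L⁻¹. If s mol/L of CaF₂ dissolves, [Ca²⁺] = s while [F⁻] ≈ 7.82×10⁻² mol L⁻¹.
Ksp = [Ca²⁺][F⁻]^2 = s(7.82×10⁻²)^2
s = 7.35×10⁻¹¹ / (7.82×10⁻²)^2 = 1.20×10⁻⁸
s = 1.20×10⁻⁸ mol L⁻¹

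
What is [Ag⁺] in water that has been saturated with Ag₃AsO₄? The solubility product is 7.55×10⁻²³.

Ag₃AsO₄(s) ⇌ 3 Ag⁺(aq) + AsO₄³⁻(aq)
For each mole of Ag₃AsO₄ that dissolves per liter, [Ag⁺] = 3s and [AsO₄³⁻] = s; let s denote this solubility.
Ksp = [Ag⁺]^3[AsO₄³⁻] = (3s)^3 · s = 27s^4 = 7.55×10⁻²³
s = 1.29×10⁻⁶ mol L⁻¹
[Ag⁺] = 3s = 3.88×10⁻⁶ mol L⁻¹

3.88×10⁻⁶ M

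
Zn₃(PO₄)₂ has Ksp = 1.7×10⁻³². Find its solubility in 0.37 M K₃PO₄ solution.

Zn₃(PO₄)₂(s) ⇌ 3 Zn²⁺(aq) + 2 PO₄³⁻(aq)
With PO₄³⁻ already at 0.37 M and s small, take [PO₄³⁻] ≈ 0.37 M and [Zn²⁺] = 3s.
Ksp = [Zn²⁺]^3[PO₄³⁻]^2 = (3s)^3(0.37)^2
(3s)^3 = 1.7×10⁻³² / (0.37)^2 = 1.2×10⁻³¹
s = 1.7×10⁻¹¹ M

1.7×10⁻¹¹ M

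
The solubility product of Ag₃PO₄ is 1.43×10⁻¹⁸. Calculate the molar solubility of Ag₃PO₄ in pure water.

1.52×10⁻⁵ M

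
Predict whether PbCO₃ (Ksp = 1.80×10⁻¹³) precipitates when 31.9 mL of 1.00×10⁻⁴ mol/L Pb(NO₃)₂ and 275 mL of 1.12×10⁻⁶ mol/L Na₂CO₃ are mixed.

Yes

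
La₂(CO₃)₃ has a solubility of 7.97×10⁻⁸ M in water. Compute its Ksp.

La₂(CO₃)₃(s) ⇌ 2 La³⁺(aq) + 3 CO₃²⁻(aq)
Call the molar solubility s, so that [La³⁺] = 2s and [CO₃²⁻] = 3s.
Ksp = [La³⁺]^2[CO₃²⁻]^3 = (2s)^2 · (3s)^3 = 108s^5
Ksp = 108 × (7.97×10⁻⁸)^5 = 3.47×10⁻³⁴

Ksp = 3.47×10⁻³⁴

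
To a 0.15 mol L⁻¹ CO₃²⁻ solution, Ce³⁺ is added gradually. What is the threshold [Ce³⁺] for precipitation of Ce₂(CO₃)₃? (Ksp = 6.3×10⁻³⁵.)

1.4×10⁻¹⁶ M

The threshold for precipitation is Q = Ksp.
Ce₂(CO₃)₃(s) ⇌ 2 Ce³⁺(aq) + 3 CO₃²⁻(aq)
Ksp = [Ce³⁺]^2[CO₃²⁻]^3 = [Ce³⁺]^2(0.15)^3
[Ce³⁺]^2 = 6.3×10⁻³⁵ / (0.15)^3 = 1.9×10⁻³²
[Ce³⁺] = 1.4×10⁻¹⁶ mol L⁻¹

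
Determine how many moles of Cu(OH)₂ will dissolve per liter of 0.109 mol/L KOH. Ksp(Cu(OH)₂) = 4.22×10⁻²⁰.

3.55×10⁻¹⁸ M

Cu(OH)₂(s) ⇌ Cu²⁺(aq) + 2 OH⁻(aq)
With OH⁻ already at 0.109 mol/L and s small, take [OH⁻] ≈ 0.109 mol/L and [Cu²⁺] = s.
Ksp = [Cu²⁺][OH⁻]^2 = s(0.109)^2
s = 4.22×10⁻²⁰ / (0.109)^2 = 3.55×10⁻¹⁸
s = 3.55×10⁻¹⁸ mol/L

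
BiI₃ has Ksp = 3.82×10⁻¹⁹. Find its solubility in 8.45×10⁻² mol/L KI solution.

BiI₃(s) ⇌ Bi³⁺(aq) + 3 I⁻(aq)
I⁻ is already present at 8.45×10⁻² mol/L. If s mol/L of BiI₃ dissolves, [Bi³⁺] = s while [I⁻] ≈ 8.45×10⁻² mol/L.
Ksp = [Bi³⁺][I⁻]^3 = s(8.45×10⁻²)^3
s = 3.82×10⁻¹⁹ / (8.45×10⁻²)^3 = 6.33×10⁻¹⁶
s = 6.33×10⁻¹⁶ mol/L

6.33×10⁻¹⁶ M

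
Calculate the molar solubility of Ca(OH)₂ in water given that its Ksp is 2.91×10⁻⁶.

Ca(OH)₂(s) ⇌ Ca²⁺(aq) + 2 OH⁻(aq)
If s mol/L of Ca(OH)₂ dissolves, [Ca²⁺] = s and [OH⁻] = 2s.
Ksp = [Ca²⁺][OH⁻]^2 = s · (2s)^2 = 4s^3
4s^3 = 2.91×10⁻⁶  ⇒  s^3 = 7.28×10⁻⁷
s = 8.99×10⁻³ M

8.99×10⁻³ M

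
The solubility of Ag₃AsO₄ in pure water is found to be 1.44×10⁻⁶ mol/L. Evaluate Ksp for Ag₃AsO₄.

Ksp = 1.16×10⁻²²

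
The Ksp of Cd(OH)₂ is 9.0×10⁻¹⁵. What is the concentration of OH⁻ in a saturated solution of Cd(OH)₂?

2.6×10⁻⁵ M

Cd(OH)₂(s) ⇌ Cd²⁺(aq) + 2 OH⁻(aq)
For each mole of Cd(OH)₂ that dissolves per liter, [Cd²⁺] = s and [OH⁻] = 2s; let s denote this solubility.
Ksp = [Cd²⁺][OH⁻]^2 = s · (2s)^2 = 4s^3 = 9.0×10⁻¹⁵
s = 1.3×10⁻⁵ mol/L
[OH⁻] = 2s = 2.6×10⁻⁵ mol/L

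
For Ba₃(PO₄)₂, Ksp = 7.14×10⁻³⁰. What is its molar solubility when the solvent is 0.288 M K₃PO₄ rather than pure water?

1.47×10⁻¹⁰ M

Ba₃(PO₄)₂(s) ⇌ 3 Ba²⁺(aq) + 2 PO₄³⁻(aq)
PO₄³⁻ is already present at 0.288 M. If s mol/L of Ba₃(PO₄)₂ dissolves, [Ba²⁺] = 3s while [PO₄³⁻] ≈ 0.288 M.
Ksp = [Ba²⁺]^3[PO₄³⁻]^2 = (3s)^3(0.288)^2
(3s)^3 = 7.14×10⁻³⁰ / (0.288)^2 = 8.61×10⁻²⁹
s = 1.47×10⁻¹⁰ M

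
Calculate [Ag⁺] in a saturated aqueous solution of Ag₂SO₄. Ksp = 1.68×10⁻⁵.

3.23×10⁻² M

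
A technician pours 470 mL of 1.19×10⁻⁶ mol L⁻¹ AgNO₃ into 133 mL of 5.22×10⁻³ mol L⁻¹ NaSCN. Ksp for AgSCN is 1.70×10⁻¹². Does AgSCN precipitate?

Yes

The combined volume is 603 mL.
[Ag⁺] = (1.19×10⁻⁶)(470)/603 = 9.28×10⁻⁷ mol L⁻¹
[SCN⁻] = (5.22×10⁻³)(133)/603 = 1.15×10⁻³ mol L⁻¹
Q = [Ag⁺][SCN⁻] = 1.07×10⁻⁹
Q = 1.07×10⁻⁹ > Ksp = 1.70×10⁻¹², so the solution is supersaturated and AgSCN precipitates.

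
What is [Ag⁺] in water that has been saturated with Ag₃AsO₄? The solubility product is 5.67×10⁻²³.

Ag₃AsO₄(s) ⇌ 3 Ag⁺(aq) + AsO₄³⁻(aq)
For each mole of Ag₃AsO₄ that dissolves per liter, [Ag⁺] = 3s and [AsO₄³⁻] = s; let s denote this solubility.
Ksp = [Ag⁺]^3[AsO₄³⁻] = (3s)^3 · s = 27s^4 = 5.67×10⁻²³
s = 1.20×10⁻⁶ mol/L
[Ag⁺] = 3s = 3.61×10⁻⁶ mol/L

3.61×10⁻⁶ M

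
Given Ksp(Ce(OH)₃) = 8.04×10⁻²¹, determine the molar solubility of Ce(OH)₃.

Ce(OH)₃(s) ⇌ Ce³⁺(aq) + 3 OH⁻(aq)
If s mol/L of Ce(OH)₃ dissolves, [Ce³⁺] = s and [OH⁻] = 3s.
Ksp = [Ce³⁺][OH⁻]^3 = s · (3s)^3 = 27s^4
27s^4 = 8.04×10⁻²¹  ⇒  s^4 = 2.98×10⁻²²
Taking the 4th root, s = 4.15×10⁻⁶ M.

4.15×10⁻⁶ M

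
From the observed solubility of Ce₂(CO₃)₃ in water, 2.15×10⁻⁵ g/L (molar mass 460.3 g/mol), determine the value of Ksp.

Convert to molarity: s = 2.15×10⁻⁵ / 460.3 = 4.6709×10⁻⁸ mol/L
Ce₂(CO₃)₃(s) ⇌ 2 Ce³⁺(aq) + 3 CO₃²⁻(aq)
For each mole of Ce₂(CO₃)₃ that dissolves per liter, [Ce³⁺] = 2s and [CO₃²⁻] = 3s; let s denote this solubility.
Ksp = [Ce³⁺]^2[CO₃²⁻]^3 = (2s)^2 · (3s)^3 = 108s^5
Ksp = 108 × (4.6709×10⁻⁸)^5 = 2.40×10⁻³⁵

Ksp = 2.40×10⁻³⁵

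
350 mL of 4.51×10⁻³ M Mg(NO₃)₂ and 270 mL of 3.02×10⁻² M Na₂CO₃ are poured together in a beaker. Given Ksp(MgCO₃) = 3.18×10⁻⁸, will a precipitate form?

Total volume after mixing = 350 + 270 = 620 mL.
[Mg²⁺] = (4.51×10⁻³)(350)/620 = 2.55×10⁻³ M
[CO₃²⁻] = (3.02×10⁻²)(270)/620 = 1.32×10⁻² M
Q = [Mg²⁺][CO₃²⁻] = 3.35×10⁻⁵
Q = 3.35×10⁻⁵ > Ksp = 3.18×10⁻⁸, so the solution is supersaturated and MgCO₃ precipitates.

Yes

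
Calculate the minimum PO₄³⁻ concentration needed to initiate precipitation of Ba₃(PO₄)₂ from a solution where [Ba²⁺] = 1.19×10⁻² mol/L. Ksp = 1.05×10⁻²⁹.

2.50×10⁻¹² M

Precipitation begins when Q = Ksp.
Ba₃(PO₄)₂(s) ⇌ 3 Ba²⁺(aq) + 2 PO₄³⁻(aq)
Ksp = [Ba²⁺]^3[PO₄³⁻]^2 = [PO₄³⁻]^2(1.19×10⁻²)^3
[PO₄³⁻]^2 = 1.05×10⁻²⁹ / (1.19×10⁻²)^3 = 6.23×10⁻²⁴
[PO₄³⁻] = 2.50×10⁻¹² mol/L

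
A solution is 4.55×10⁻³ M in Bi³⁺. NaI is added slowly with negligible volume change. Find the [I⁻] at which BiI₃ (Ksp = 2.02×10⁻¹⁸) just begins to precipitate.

The threshold for precipitation is Q = Ksp.
BiI₃(s) ⇌ Bi³⁺(aq) + 3 I⁻(aq)
Ksp = [Bi³⁺][I⁻]^3 = [I⁻]^3(4.55×10⁻³)
[I⁻]^3 = 2.02×10⁻¹⁸ / (4.55×10⁻³) = 4.44×10⁻¹⁶
[I⁻] = 7.63×10⁻⁶ M

7.63×10⁻⁶ M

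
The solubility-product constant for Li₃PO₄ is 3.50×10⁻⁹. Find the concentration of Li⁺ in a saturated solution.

1.01×10⁻² M

Li₃PO₄(s) ⇌ 3 Li⁺(aq) + PO₄³⁻(aq)
Let s be the molar solubility. Then [Li⁺] = 3s and [PO₄³⁻] = s.
Ksp = [Li⁺]^3[PO₄³⁻] = (3s)^3 · s = 27s^4 = 3.50×10⁻⁹
s = 3.37×10⁻³ mol/L
[Li⁺] = 3s = 1.01×10⁻² mol/L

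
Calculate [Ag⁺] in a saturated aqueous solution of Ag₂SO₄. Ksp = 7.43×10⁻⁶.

2.46×10⁻² M

Ag₂SO₄(s) ⇌ 2 Ag⁺(aq) + SO₄²⁻(aq)
If s mol/L of Ag₂SO₄ dissolves, [Ag⁺] = 2s and [SO₄²⁻] = s.
Ksp = [Ag⁺]^2[SO₄²⁻] = (2s)^2 · s = 4s^3 = 7.43×10⁻⁶
s = 1.23×10⁻² M
[Ag⁺] = 2s = 2.46×10⁻² M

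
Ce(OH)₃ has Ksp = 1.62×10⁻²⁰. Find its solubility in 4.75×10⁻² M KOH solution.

Ce(OH)₃(s) ⇌ Ce³⁺(aq) + 3 OH⁻(aq)
OH⁻ is already present at 4.75×10⁻² M. If s mol/L of Ce(OH)₃ dissolves, [Ce³⁺] = s while [OH⁻] ≈ 4.75×10⁻² M.
Ksp = [Ce³⁺][OH⁻]^3 = s(4.75×10⁻²)^3
s = 1.62×10⁻²⁰ / (4.75×10⁻²)^3 = 1.51×10⁻¹⁶
s = 1.51×10⁻¹⁶ M

1.51×10⁻¹⁶ M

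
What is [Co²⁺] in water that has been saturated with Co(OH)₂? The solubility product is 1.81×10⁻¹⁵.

Co(OH)₂(s) ⇌ Co²⁺(aq) + 2 OH⁻(aq)
If s mol/L of Co(OH)₂ dissolves, [Co²⁺] = s and [OH⁻] = 2s.
Ksp = [Co²⁺][OH⁻]^2 = s · (2s)^2 = 4s^3 = 1.81×10⁻¹⁵
s = 7.68×10⁻⁶ mol/L
[Co²⁺] = s = 7.68×10⁻⁶ mol/L

7.68×10⁻⁶ M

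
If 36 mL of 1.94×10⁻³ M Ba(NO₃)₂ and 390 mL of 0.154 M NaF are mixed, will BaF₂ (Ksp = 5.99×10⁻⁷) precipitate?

Yes

Total volume after mixing = 36 + 390 = 426 mL.
[Ba²⁺] = (1.94×10⁻³)(36)/426 = 1.64×10⁻⁴ M
[F⁻] = (0.154)(390)/426 = 0.141 M
Q = [Ba²⁺][F⁻]^2 = 3.26×10⁻⁶
Since Q (3.26×10⁻⁶) exceeds Ksp (5.99×10⁻⁷), BaF₂ will precipitate.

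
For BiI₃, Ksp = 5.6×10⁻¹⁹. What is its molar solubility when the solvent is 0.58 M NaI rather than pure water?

BiI₃(s) ⇌ Bi³⁺(aq) + 3 I⁻(aq)
With I⁻ already at 0.58 M and s small, take [I⁻] ≈ 0.58 M and [Bi³⁺] = s.
Ksp = [Bi³⁺][I⁻]^3 = s(0.58)^3
s = 5.6×10⁻¹⁹ / (0.58)^3 = 2.9×10⁻¹⁸
s = 2.9×10⁻¹⁸ M

2.9×10⁻¹⁸ M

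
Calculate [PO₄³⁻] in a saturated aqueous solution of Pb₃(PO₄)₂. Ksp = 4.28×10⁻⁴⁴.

1.66×10⁻⁹ M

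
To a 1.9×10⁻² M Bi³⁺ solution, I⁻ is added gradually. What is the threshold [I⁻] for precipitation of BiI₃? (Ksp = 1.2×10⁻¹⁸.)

A salt starts to precipitate once the ion product Q reaches its Ksp.
BiI₃(s) ⇌ Bi³⁺(aq) + 3 I⁻(aq)
Ksp = [Bi³⁺][I⁻]^3 = [I⁻]^3(1.9×10⁻²)
[I⁻]^3 = 1.2×10⁻¹⁸ / (1.9×10⁻²) = 6.3×10⁻¹⁷
[I⁻] = 4.0×10⁻⁶ M

4.0×10⁻⁶ M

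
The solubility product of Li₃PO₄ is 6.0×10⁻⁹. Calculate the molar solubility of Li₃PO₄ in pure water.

3.9×10⁻³ M

Li₃PO₄(s) ⇌ 3 Li⁺(aq) + PO₄³⁻(aq)
Let s be the molar solubility. Then [Li⁺] = 3s and [PO₄³⁻] = s.
Ksp = [Li⁺]^3[PO₄³⁻] = (3s)^3 · s = 27s^4
27s^4 = 6.0×10⁻⁹  ⇒  s^4 = 2.2×10⁻¹⁰
s = (2.2×10⁻¹⁰)^(1/4) = 3.9×10⁻³ mol L⁻¹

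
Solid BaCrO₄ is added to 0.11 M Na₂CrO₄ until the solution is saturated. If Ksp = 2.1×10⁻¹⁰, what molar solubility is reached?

1.9×10⁻⁹ M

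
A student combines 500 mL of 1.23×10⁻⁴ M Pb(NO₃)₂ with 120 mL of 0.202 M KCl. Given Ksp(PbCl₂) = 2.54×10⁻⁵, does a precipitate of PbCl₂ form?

Total volume after mixing = 500 + 120 = 620 mL.
[Pb²⁺] = (1.23×10⁻⁴)(500)/620 = 9.92×10⁻⁵ M
[Cl⁻] = (0.202)(120)/620 = 3.91×10⁻² M
Q = [Pb²⁺][Cl⁻]^2 = 1.52×10⁻⁷
Since Q (1.52×10⁻⁷) is less than Ksp (2.54×10⁻⁵), no PbCl₂ precipitates.

No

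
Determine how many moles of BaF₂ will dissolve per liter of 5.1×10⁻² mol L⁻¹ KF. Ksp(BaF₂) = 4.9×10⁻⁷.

1.9×10⁻⁴ M

BaF₂(s) ⇌ Ba²⁺(aq) + 2 F⁻(aq)
The solution already contains F⁻ at 5.1×10⁻² mol L⁻¹. Let s be the molar solubility of BaF₂.
[F⁻] ≈ 5.1×10⁻² mol L⁻¹ (common ion dominates); [Ba²⁺] = s.
Ksp = [Ba²⁺][F⁻]^2 = s(5.1×10⁻²)^2
s = 4.9×10⁻⁷ / (5.1×10⁻²)^2 = 1.9×10⁻⁴
s = 1.9×10⁻⁴ mol L⁻¹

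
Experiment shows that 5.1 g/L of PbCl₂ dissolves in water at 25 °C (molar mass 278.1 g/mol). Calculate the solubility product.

Ksp = 2.5×10⁻⁵

s = (5.1 g L⁻¹)/(278.1 g mol⁻¹) = 1.834×10⁻² M
PbCl₂(s) ⇌ Pb²⁺(aq) + 2 Cl⁻(aq)
For each mole of PbCl₂ that dissolves per liter, [Pb²⁺] = s and [Cl⁻] = 2s; let s denote this solubility.
Ksp = [Pb²⁺][Cl⁻]^2 = s · (2s)^2 = 4s^3
Ksp = 4 × (1.834×10⁻²)^3 = 2.5×10⁻⁵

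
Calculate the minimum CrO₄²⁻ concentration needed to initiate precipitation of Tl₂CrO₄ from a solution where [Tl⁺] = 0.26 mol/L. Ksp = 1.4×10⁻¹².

2.1×10⁻¹¹ M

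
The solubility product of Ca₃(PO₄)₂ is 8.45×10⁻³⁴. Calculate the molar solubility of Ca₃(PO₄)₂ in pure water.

Ca₃(PO₄)₂(s) ⇌ 3 Ca²⁺(aq) + 2 PO₄³⁻(aq)
With molar solubility s: [Ca²⁺] = 3s, [PO₄³⁻] = 2s.
Ksp = [Ca²⁺]^3[PO₄³⁻]^2 = (3s)^3 · (2s)^2 = 108s^5
108s^5 = 8.45×10⁻³⁴  ⇒  s^5 = 7.82×10⁻³⁶
s = (7.82×10⁻³⁶)^(1/5) = 9.52×10⁻⁸ M

9.52×10⁻⁸ M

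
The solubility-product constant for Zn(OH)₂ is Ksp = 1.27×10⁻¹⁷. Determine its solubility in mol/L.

Zn(OH)₂(s) ⇌ Zn²⁺(aq) + 2 OH⁻(aq)
For each mole of Zn(OH)₂ that dissolves per liter, [Zn²⁺] = s and [OH⁻] = 2s; let s denote this solubility.
Ksp = [Zn²⁺][OH⁻]^2 = s · (2s)^2 = 4s^3
4s^3 = 1.27×10⁻¹⁷  ⇒  s^3 = 3.18×10⁻¹⁸
s = (3.18×10⁻¹⁸)^(1/3) = 1.47×10⁻⁶ mol/L

1.47×10⁻⁶ M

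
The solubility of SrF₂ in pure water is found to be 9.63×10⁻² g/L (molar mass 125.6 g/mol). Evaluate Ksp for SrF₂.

Convert to molarity: s = 9.63×10⁻² / 125.6 = 7.6672×10⁻⁴ mol/L
SrF₂(s) ⇌ Sr²⁺(aq) + 2 F⁻(aq)
For each mole of SrF₂ that dissolves per liter, [Sr²⁺] = s and [F⁻] = 2s; let s denote this solubility.
Ksp = [Sr²⁺][F⁻]^2 = s · (2s)^2 = 4s^3
Ksp = 4 × (7.6672×10⁻⁴)^3 = 1.80×10⁻⁹

Ksp = 1.80×10⁻⁹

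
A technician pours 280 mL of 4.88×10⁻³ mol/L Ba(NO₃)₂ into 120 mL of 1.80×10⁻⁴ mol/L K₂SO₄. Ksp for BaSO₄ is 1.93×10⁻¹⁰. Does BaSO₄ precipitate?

Yes

The combined volume is 400 mL.
[Ba²⁺] = (4.88×10⁻³)(280)/400 = 3.42×10⁻³ mol/L
[SO₄²⁻] = (1.80×10⁻⁴)(120)/400 = 5.40×10⁻⁵ mol/L
Q = [Ba²⁺][SO₄²⁻] = 1.84×10⁻⁷
Q = 1.84×10⁻⁷ > Ksp = 1.93×10⁻¹⁰, so the solution is supersaturated and BaSO₄ precipitates.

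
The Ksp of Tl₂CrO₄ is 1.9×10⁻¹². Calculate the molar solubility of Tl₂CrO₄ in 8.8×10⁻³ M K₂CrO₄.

7.3×10⁻⁶ M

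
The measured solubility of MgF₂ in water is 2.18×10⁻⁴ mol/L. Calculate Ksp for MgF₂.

MgF₂(s) ⇌ Mg²⁺(aq) + 2 F⁻(aq)
With molar solubility s: [Mg²⁺] = s, [F⁻] = 2s.
Ksp = [Mg²⁺][F⁻]^2 = s · (2s)^2 = 4s^3
Ksp = 4 × (2.18×10⁻⁴)^3 = 4.14×10⁻¹¹

Ksp = 4.14×10⁻¹¹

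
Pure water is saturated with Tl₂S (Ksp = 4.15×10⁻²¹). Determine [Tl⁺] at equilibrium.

Tl₂S(s) ⇌ 2 Tl⁺(aq) + S²⁻(aq)
Call the molar solubility s, so that [Tl⁺] = 2s and [S²⁻] = s.
Ksp = [Tl⁺]^2[S²⁻] = (2s)^2 · s = 4s^3 = 4.15×10⁻²¹
s = 1.01×10⁻⁷ mol/L
[Tl⁺] = 2s = 2.02×10⁻⁷ mol/L

2.02×10⁻⁷ M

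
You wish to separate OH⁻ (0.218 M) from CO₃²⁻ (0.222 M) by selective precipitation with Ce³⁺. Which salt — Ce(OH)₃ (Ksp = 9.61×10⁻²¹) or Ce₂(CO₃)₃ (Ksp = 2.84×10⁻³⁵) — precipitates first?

Precipitation of each salt begins when its ion product equals Ksp.
For Ce(OH)₃: [Ce³⁺] = (Ksp/[OH⁻]^3) = 9.28×10⁻¹⁹ M
For Ce₂(CO₃)₃: [Ce³⁺] = (Ksp/[CO₃²⁻]^3)^(1/2) = 5.09×10⁻¹⁷ M
Ce(OH)₃ requires the lower [Ce³⁺], so it precipitates first.

Ce(OH)₃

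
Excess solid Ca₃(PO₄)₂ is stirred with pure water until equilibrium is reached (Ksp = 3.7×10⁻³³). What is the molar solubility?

1.3×10⁻⁷ M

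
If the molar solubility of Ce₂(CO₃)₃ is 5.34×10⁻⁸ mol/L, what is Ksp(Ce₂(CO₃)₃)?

Ce₂(CO₃)₃(s) ⇌ 2 Ce³⁺(aq) + 3 CO₃²⁻(aq)
Call the molar solubility s, so that [Ce³⁺] = 2s and [CO₃²⁻] = 3s.
Ksp = [Ce³⁺]^2[CO₃²⁻]^3 = (2s)^2 · (3s)^3 = 108s^5
Ksp = 108 × (5.34×10⁻⁸)^5 = 4.69×10⁻³⁵

Ksp = 4.69×10⁻³⁵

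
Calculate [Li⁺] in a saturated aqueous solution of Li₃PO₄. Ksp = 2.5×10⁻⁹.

9.3×10⁻³ M

Li₃PO₄(s) ⇌ 3 Li⁺(aq) + PO₄³⁻(aq)
If s mol/L of Li₃PO₄ dissolves, [Li⁺] = 3s and [PO₄³⁻] = s.
Ksp = [Li⁺]^3[PO₄³⁻] = (3s)^3 · s = 27s^4 = 2.5×10⁻⁹
s = 3.1×10⁻³ mol L⁻¹
[Li⁺] = 3s = 9.3×10⁻³ mol L⁻¹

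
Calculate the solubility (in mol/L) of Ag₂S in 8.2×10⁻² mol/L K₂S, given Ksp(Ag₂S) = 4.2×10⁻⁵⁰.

3.6×10⁻²⁵ M

Ag₂S(s) ⇌ 2 Ag⁺(aq) + S²⁻(aq)
With S²⁻ already at 8.2×10⁻² mol/L and s small, take [S²⁻] ≈ 8.2×10⁻² mol/L and [Ag⁺] = 2s.
Ksp = [Ag⁺]^2[S²⁻] = (2s)^2(8.2×10⁻²)
(2s)^2 = 4.2×10⁻⁵⁰ / (8.2×10⁻²) = 5.1×10⁻⁴⁹
s = 3.6×10⁻²⁵ mol/L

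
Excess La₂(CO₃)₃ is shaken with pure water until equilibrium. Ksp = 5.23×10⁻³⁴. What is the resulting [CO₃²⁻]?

2.59×10⁻⁷ M

La₂(CO₃)₃(s) ⇌ 2 La³⁺(aq) + 3 CO₃²⁻(aq)
Let s be the molar solubility. Then [La³⁺] = 2s and [CO₃²⁻] = 3s.
Ksp = [La³⁺]^2[CO₃²⁻]^3 = (2s)^2 · (3s)^3 = 108s^5 = 5.23×10⁻³⁴
s = 8.65×10⁻⁸ mol L⁻¹
[CO₃²⁻] = 3s = 2.59×10⁻⁷ mol L⁻¹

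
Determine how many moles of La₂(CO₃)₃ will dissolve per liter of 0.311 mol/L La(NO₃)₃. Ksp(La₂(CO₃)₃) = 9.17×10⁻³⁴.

7.05×10⁻¹² M

La₂(CO₃)₃(s) ⇌ 2 La³⁺(aq) + 3 CO₃²⁻(aq)
The solution already contains La³⁺ at 0.311 mol/L. Let s be the molar solubility of La₂(CO₃)₃.
[La³⁺] ≈ 0.311 mol/L (common ion dominates); [CO₃²⁻] = 3s.
Ksp = [La³⁺]^2[CO₃²⁻]^3 = (0.311)^2(3s)^3
(3s)^3 = 9.17×10⁻³⁴ / (0.311)^2 = 9.48×10⁻³³
s = 7.05×10⁻¹² mol/L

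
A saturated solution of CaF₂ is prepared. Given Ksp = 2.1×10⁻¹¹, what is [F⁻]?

3.5×10⁻⁴ M

CaF₂(s) ⇌ Ca²⁺(aq) + 2 F⁻(aq)
If s mol/L of CaF₂ dissolves, [Ca²⁺] = s and [F⁻] = 2s.
Ksp = [Ca²⁺][F⁻]^2 = s · (2s)^2 = 4s^3 = 2.1×10⁻¹¹
s = 1.7×10⁻⁴ M
[F⁻] = 2s = 3.5×10⁻⁴ M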